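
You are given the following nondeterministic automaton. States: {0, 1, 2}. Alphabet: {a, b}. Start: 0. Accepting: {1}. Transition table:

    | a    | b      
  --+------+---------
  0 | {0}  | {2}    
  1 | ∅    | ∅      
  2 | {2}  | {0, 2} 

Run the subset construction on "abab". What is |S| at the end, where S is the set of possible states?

Start in {0}.
Read 'a': {0} → {0}.
Read 'b': {0} → {2}.
Read 'a': {2} → {2}.
Read 'b': {2} → {0, 2}.
That set has 2 states.

2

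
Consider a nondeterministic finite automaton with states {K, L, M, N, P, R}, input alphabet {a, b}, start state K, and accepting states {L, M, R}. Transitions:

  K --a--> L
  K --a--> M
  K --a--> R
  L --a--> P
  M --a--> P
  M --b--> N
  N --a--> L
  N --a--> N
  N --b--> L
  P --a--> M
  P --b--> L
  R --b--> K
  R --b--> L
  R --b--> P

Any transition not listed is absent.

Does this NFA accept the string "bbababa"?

No

Start in {K}.
Read 'b': {K} → ∅.
The set is empty and remains empty for the remaining 6 symbols.
The final set ∅ contains no accepting state.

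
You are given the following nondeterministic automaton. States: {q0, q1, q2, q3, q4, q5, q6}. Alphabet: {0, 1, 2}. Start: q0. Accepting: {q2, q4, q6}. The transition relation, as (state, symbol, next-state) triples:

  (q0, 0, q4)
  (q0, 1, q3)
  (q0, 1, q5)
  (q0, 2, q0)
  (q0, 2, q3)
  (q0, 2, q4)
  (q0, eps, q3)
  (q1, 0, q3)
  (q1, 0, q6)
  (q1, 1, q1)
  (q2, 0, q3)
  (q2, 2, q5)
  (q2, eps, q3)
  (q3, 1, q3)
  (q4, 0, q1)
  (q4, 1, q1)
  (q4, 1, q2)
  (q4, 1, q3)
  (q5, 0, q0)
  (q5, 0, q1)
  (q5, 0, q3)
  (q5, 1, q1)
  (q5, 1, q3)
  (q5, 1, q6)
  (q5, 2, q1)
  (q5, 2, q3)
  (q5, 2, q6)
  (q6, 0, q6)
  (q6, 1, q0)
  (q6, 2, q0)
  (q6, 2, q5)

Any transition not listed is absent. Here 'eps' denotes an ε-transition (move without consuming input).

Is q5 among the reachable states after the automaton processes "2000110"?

Start: ε-closure({q0}) = {q0, q3}.
Read '2': q0→{q0, q3, q4}, q3→∅; now {q0, q3, q4}.
Read '0': q0→{q4}, q3→∅, q4→{q1}; now {q1, q4}.
Read '0': q1→{q3, q6}, q4→{q1}; now {q1, q3, q6}.
Read '0': q1→{q3, q6}, q3→∅, q6→{q6}; now {q3, q6}.
Read '1': q3→{q3}, q6→{q0}; now {q0, q3}.
Read '1': q0→{q3, q5}, q3→{q3}; now {q3, q5}.
Read '0': q3→∅, q5→{q0, q1, q3}; now {q0, q1, q3}.
State q5 is not in {q0, q1, q3}.

No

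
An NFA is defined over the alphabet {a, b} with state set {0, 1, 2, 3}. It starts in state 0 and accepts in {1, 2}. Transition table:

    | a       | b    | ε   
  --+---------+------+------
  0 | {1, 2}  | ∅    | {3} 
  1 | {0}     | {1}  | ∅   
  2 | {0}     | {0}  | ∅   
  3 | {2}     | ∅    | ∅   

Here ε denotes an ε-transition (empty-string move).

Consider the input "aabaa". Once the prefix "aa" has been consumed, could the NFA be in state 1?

No

Start: ε-closure({0}) = {0, 3}.
Read 'a': 0→{1, 2}, 3→{2}; now {1, 2}.
Read 'a': 1→{0}, 2→{0}; union {0}; ε-closure = {0, 3}.
State 1 is not in {0, 3}.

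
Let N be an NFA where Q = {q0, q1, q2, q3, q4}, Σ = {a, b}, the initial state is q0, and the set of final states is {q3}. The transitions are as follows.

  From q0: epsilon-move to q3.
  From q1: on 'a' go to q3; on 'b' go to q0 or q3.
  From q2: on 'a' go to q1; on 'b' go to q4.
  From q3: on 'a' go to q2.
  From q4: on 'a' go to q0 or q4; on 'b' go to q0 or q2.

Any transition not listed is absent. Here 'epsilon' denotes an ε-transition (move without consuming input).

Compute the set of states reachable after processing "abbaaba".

Start: ε-closure({q0}) = {q0, q3}.
Read 'a': {q0, q3} → {q2}.
Read 'b': {q2} → {q4}.
Read 'b': {q4} → {q0, q2, q3}.
Read 'a': {q0, q2, q3} → {q1, q2}.
Read 'a': {q1, q2} → {q1, q3}.
Read 'b': {q1, q3} → {q0, q3}.
Read 'a': {q0, q3} → {q2}.

{q2}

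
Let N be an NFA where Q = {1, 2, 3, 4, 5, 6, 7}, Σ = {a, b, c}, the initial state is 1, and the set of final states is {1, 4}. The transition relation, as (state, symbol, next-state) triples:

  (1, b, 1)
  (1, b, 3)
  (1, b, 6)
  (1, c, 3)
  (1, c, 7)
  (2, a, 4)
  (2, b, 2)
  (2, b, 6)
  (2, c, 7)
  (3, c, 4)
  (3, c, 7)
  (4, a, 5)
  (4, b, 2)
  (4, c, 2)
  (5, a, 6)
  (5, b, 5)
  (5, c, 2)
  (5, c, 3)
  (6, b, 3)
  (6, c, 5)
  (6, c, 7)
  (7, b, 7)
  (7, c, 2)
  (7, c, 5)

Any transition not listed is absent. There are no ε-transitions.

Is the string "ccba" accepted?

Yes

Start in {1}.
Read 'c': {1} → {3, 7}.
Read 'c': {3, 7} → {2, 4, 5, 7}.
Read 'b': {2, 4, 5, 7} → {2, 5, 6, 7}.
Read 'a': {2, 5, 6, 7} → {4, 6}.
The final set {4, 6} contains the accepting state 4.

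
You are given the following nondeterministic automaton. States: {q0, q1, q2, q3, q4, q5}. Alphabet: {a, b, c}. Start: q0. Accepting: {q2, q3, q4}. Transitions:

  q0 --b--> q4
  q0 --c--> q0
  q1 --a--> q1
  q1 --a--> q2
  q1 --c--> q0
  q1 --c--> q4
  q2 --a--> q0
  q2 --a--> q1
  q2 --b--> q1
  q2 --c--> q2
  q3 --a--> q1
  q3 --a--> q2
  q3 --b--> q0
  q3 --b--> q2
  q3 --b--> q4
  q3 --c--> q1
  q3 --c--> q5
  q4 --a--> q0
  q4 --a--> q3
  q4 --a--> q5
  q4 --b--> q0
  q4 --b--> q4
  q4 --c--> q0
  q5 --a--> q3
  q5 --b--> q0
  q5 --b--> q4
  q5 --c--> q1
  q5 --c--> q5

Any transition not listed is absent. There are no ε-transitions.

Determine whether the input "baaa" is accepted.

Start in {q0}.
Read 'b': q0→{q4}; now {q4}.
Read 'a': q4→{q0, q3, q5}; now {q0, q3, q5}.
Read 'a': q0→∅, q3→{q1, q2}, q5→{q3}; now {q1, q2, q3}.
Read 'a': q1→{q1, q2}, q2→{q0, q1}, q3→{q1, q2}; now {q0, q1, q2}.
The final set {q0, q1, q2} contains the accepting state q2.

Yes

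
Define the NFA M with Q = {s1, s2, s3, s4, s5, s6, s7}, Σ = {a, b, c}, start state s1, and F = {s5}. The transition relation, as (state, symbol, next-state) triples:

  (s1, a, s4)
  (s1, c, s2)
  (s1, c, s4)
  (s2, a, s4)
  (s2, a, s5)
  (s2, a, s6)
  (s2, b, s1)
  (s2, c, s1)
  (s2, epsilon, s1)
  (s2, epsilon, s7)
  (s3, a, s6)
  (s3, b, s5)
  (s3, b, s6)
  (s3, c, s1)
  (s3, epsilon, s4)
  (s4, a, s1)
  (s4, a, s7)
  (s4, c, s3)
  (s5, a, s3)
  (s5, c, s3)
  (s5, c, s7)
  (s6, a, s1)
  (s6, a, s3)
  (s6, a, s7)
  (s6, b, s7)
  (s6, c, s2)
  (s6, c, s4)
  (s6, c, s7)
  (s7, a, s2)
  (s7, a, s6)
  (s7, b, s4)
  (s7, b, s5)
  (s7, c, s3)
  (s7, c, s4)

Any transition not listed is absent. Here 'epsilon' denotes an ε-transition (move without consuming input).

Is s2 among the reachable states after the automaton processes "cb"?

Start in {s1}.
Read 'c': {s1} → {s1, s2, s4, s7}.
Read 'b': {s1, s2, s4, s7} → {s1, s4, s5}.
State s2 is not in {s1, s4, s5}.

No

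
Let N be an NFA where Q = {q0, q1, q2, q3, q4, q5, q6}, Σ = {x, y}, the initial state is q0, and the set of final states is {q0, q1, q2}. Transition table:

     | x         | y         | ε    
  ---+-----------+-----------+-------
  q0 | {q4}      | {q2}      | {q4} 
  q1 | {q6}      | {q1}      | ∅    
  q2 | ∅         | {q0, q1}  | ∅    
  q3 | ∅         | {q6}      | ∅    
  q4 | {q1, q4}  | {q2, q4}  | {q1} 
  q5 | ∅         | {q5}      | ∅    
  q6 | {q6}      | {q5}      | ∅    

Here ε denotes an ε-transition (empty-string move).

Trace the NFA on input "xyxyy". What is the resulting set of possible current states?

Start: ε-closure({q0}) = {q0, q1, q4}.
Read 'x': q0→{q4}, q1→{q6}, q4→{q1, q4}; now {q1, q4, q6}.
Read 'y': q1→{q1}, q4→{q2, q4}, q6→{q5}; now {q1, q2, q4, q5}.
Read 'x': q1→{q6}, q2→∅, q4→{q1, q4}, q5→∅; now {q1, q4, q6}.
Read 'y': q1→{q1}, q4→{q2, q4}, q6→{q5}; now {q1, q2, q4, q5}.
Read 'y': q1→{q1}, q2→{q0, q1}, q4→{q2, q4}, q5→{q5}; now {q0, q1, q2, q4, q5}.

{q0, q1, q2, q4, q5}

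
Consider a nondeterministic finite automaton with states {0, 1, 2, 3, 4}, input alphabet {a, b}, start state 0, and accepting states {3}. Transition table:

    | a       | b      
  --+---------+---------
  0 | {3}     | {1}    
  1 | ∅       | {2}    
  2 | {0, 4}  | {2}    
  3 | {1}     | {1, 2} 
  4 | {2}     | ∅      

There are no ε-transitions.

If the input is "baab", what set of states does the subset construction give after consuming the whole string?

∅

Start in {0}.
Read 'b': {0} → {1}.
Read 'a': {1} → ∅.
The set is empty and remains empty for the remaining 2 symbols.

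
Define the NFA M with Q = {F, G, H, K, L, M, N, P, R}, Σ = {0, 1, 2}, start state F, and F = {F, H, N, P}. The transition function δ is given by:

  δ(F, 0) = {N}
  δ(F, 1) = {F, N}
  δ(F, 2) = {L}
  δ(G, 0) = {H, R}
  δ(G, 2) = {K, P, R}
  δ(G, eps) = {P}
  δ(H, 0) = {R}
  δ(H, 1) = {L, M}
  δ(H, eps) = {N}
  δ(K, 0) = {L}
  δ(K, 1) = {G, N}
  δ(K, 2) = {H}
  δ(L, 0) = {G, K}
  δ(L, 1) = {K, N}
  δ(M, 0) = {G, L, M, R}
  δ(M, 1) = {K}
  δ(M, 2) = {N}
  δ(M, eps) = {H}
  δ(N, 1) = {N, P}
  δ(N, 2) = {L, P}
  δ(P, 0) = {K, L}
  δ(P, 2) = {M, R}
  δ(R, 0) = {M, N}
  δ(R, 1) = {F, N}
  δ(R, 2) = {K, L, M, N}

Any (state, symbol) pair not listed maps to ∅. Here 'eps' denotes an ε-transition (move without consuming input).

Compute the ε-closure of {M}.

{H, M, N}

Begin with {M}.
ε-move M → H; add H.
ε-move H → N; add N.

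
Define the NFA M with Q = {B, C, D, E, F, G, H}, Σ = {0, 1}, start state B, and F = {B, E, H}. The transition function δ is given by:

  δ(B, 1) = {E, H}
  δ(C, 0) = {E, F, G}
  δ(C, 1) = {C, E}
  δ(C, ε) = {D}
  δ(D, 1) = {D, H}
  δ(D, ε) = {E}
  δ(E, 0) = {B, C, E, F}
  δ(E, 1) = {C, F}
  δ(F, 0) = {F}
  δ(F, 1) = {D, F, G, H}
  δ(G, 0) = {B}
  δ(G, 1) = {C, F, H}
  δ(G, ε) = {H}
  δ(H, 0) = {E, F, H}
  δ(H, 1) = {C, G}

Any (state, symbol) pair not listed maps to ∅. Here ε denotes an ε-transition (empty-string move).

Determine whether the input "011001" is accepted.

No

Start in {B}.
Read '0': {B} → ∅.
The set is empty and remains empty for the remaining 5 symbols.
The final set ∅ contains no accepting state.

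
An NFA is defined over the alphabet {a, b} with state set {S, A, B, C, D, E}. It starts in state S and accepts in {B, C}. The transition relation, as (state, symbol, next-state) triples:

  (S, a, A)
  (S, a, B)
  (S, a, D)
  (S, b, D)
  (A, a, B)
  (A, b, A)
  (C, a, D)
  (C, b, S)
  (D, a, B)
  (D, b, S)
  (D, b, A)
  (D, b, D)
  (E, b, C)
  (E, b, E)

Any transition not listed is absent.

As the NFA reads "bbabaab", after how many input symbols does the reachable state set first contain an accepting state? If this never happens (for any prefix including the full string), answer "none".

Start in {S}.
Read 'b': S→{D}; now {D}.
Read 'b': D→{S, A, D}; now {S, A, D}.
Read 'a': S→{A, B, D}, A→{B}, D→{B}; now {A, B, D}.
None of the earlier sets intersect F, but {A, B, D} does.

3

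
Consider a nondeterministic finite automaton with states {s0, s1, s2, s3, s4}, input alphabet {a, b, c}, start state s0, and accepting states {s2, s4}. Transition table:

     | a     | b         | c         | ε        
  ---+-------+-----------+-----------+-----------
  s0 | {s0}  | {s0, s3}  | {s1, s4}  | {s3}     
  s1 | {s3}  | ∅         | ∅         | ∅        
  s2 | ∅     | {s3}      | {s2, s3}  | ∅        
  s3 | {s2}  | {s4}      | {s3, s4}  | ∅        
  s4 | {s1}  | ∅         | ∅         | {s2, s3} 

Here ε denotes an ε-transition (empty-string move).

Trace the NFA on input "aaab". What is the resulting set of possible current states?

{s0, s2, s3, s4}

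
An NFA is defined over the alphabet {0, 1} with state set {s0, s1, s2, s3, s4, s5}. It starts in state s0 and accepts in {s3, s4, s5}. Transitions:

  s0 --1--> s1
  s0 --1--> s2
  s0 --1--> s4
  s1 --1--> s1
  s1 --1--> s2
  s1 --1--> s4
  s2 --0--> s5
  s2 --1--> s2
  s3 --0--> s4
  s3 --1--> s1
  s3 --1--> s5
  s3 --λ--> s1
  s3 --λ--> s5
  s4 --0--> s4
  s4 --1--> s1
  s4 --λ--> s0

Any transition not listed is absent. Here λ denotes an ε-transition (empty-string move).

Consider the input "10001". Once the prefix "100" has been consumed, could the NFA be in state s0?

Yes

Start in {s0}.
Read '1': s0→{s1, s2, s4}; union {s1, s2, s4}; ε-closure = {s0, s1, s2, s4}.
Read '0': s0→∅, s1→∅, s2→{s5}, s4→{s4}; union {s4, s5}; ε-closure = {s0, s4, s5}.
Read '0': s0→∅, s4→{s4}, s5→∅; union {s4}; ε-closure = {s0, s4}.
State s0 is in {s0, s4}.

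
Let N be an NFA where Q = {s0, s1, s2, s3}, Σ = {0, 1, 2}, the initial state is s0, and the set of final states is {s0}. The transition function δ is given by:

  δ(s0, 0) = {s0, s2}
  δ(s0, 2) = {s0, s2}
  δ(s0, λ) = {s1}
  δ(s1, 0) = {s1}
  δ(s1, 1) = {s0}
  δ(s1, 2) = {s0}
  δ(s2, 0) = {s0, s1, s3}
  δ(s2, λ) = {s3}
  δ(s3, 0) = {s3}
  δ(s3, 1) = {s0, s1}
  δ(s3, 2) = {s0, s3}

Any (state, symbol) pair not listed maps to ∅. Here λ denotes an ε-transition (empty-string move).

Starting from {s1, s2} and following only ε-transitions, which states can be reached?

Begin with {s1, s2}.
ε-move s2 → s3; add s3.

{s1, s2, s3}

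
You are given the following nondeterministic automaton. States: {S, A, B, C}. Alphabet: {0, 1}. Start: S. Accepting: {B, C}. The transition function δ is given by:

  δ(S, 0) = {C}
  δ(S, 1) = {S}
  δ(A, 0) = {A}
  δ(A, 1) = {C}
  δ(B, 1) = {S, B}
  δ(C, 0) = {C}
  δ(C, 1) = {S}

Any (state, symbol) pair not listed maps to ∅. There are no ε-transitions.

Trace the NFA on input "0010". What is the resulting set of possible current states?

Start in {S}.
Read '0': S→{C}; now {C}.
Read '0': C→{C}; now {C}.
Read '1': C→{S}; now {S}.
Read '0': S→{C}; now {C}.

{C}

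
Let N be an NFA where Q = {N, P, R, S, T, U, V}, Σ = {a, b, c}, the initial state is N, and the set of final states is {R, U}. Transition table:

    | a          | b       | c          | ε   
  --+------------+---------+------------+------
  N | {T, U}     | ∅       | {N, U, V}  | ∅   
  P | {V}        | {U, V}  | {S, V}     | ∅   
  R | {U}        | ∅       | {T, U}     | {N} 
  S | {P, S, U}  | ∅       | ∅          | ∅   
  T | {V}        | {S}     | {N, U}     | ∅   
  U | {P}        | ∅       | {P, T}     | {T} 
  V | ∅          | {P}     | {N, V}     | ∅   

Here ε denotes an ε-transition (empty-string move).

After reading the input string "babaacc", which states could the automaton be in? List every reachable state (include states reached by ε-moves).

∅

Start in {N}.
Read 'b': N→∅; now ∅.
The set is empty and remains empty for the remaining 6 symbols.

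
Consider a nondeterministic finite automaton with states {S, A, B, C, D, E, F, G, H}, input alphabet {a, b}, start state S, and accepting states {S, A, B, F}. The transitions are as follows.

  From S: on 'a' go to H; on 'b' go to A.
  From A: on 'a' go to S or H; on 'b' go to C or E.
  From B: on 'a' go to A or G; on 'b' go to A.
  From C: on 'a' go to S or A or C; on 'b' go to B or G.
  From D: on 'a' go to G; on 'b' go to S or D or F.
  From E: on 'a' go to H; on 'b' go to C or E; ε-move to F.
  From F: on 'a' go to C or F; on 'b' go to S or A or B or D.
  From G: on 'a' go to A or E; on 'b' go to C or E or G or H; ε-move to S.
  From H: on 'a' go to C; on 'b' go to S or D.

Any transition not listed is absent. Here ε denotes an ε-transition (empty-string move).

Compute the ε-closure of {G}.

{S, G}

Begin with {G}.
ε-move G → S; add S.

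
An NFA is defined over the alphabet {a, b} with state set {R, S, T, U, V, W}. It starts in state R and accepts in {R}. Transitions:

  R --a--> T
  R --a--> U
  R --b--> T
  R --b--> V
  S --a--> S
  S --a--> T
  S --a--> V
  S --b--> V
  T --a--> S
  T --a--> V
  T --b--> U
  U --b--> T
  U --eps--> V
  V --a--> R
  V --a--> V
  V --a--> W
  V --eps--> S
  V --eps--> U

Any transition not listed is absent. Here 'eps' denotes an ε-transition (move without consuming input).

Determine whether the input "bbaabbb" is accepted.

Start in {R}.
Read 'b': R→{T, V}; union {T, V}; ε-closure = {S, T, U, V}.
Read 'b': S→{V}, T→{U}, U→{T}, V→∅; union {T, U, V}; ε-closure = {S, T, U, V}.
Read 'a': S→{S, T, V}, T→{S, V}, U→∅, V→{R, V, W}; union {R, S, T, V, W}; ε-closure = {R, S, T, U, V, W}.
Read 'a': R→{T, U}, S→{S, T, V}, T→{S, V}, U→∅, V→{R, V, W}, W→∅; now {R, S, T, U, V, W}.
Read 'b': R→{T, V}, S→{V}, T→{U}, U→{T}, V→∅, W→∅; union {T, U, V}; ε-closure = {S, T, U, V}.
Read 'b': S→{V}, T→{U}, U→{T}, V→∅; union {T, U, V}; ε-closure = {S, T, U, V}.
Read 'b': S→{V}, T→{U}, U→{T}, V→∅; union {T, U, V}; ε-closure = {S, T, U, V}.
The final set {S, T, U, V} contains no accepting state.

No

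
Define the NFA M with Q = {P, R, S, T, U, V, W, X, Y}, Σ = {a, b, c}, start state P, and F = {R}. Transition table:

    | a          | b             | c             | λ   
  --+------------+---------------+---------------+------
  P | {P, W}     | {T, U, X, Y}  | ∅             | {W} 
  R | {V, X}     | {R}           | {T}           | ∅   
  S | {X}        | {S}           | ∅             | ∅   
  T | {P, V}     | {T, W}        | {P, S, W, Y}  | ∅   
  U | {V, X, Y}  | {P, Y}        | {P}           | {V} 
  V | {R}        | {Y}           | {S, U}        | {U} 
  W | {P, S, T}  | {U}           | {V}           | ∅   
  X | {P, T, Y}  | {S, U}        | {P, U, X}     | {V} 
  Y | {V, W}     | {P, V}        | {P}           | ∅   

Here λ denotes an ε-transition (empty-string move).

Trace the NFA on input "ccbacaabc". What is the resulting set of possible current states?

Start: ε-closure({P}) = {P, W}.
Read 'c': {P, W} → {U, V}.
Read 'c': {U, V} → {P, S, U, V, W}.
Read 'b': {P, S, U, V, W} → {P, S, T, U, V, W, X, Y}.
Read 'a': {P, S, T, U, V, W, X, Y} → {P, R, S, T, U, V, W, X, Y}.
Read 'c': {P, R, S, T, U, V, W, X, Y} → {P, S, T, U, V, W, X, Y}.
Read 'a': {P, S, T, U, V, W, X, Y} → {P, R, S, T, U, V, W, X, Y}.
Read 'a': {P, R, S, T, U, V, W, X, Y} → {P, R, S, T, U, V, W, X, Y}.
Read 'b': {P, R, S, T, U, V, W, X, Y} → {P, R, S, T, U, V, W, X, Y}.
Read 'c': {P, R, S, T, U, V, W, X, Y} → {P, S, T, U, V, W, X, Y}.

{P, S, T, U, V, W, X, Y}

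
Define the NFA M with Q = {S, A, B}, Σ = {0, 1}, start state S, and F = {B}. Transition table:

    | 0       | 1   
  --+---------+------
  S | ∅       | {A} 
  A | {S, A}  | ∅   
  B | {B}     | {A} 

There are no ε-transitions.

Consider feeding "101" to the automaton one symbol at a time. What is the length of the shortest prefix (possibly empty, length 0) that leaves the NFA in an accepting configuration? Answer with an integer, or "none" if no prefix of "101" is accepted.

none

Start in {S}.
Read '1': {S} → {A}.
Read '0': {A} → {S, A}.
Read '1': {S, A} → {A}.
No reachable set along the way intersects F.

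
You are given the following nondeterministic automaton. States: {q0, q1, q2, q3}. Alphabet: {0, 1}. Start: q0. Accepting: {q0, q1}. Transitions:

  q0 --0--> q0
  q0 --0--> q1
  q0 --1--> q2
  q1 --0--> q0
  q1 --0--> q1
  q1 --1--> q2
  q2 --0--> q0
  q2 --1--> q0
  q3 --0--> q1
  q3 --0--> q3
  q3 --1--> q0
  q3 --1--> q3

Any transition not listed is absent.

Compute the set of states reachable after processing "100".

Start in {q0}.
Read '1': q0→{q2}; now {q2}.
Read '0': q2→{q0}; now {q0}.
Read '0': q0→{q0, q1}; now {q0, q1}.

{q0, q1}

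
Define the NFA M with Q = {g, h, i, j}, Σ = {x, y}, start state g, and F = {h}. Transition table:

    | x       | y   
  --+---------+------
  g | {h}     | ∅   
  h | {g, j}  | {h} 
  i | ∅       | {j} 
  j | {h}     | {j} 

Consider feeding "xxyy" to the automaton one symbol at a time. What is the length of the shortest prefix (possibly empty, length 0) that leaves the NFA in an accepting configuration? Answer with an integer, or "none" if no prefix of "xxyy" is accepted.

1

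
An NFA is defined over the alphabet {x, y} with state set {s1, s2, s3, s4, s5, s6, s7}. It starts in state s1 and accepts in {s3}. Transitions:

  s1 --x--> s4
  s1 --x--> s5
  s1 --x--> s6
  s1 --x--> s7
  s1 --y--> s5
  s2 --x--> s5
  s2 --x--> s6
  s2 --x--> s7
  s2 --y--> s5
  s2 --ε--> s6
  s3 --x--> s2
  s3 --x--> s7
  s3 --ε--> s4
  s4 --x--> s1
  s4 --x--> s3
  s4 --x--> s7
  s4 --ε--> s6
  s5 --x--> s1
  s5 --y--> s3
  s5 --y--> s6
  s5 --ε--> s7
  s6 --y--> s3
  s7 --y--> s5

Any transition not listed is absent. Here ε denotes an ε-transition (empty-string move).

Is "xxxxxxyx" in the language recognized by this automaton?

Yes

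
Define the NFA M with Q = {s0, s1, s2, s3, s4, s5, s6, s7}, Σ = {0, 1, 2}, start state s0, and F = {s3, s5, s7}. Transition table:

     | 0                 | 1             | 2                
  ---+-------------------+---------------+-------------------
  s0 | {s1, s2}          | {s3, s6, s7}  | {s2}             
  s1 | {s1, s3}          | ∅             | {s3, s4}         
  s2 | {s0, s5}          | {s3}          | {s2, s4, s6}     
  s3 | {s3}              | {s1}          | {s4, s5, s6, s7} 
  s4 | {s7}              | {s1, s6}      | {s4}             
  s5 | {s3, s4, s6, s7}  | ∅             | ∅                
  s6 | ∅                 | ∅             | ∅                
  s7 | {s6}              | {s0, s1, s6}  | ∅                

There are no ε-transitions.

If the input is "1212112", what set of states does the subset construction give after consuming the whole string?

{s3, s4}

Start in {s0}.
Read '1': {s0} → {s3, s6, s7}.
Read '2': {s3, s6, s7} → {s4, s5, s6, s7}.
Read '1': {s4, s5, s6, s7} → {s0, s1, s6}.
Read '2': {s0, s1, s6} → {s2, s3, s4}.
Read '1': {s2, s3, s4} → {s1, s3, s6}.
Read '1': {s1, s3, s6} → {s1}.
Read '2': {s1} → {s3, s4}.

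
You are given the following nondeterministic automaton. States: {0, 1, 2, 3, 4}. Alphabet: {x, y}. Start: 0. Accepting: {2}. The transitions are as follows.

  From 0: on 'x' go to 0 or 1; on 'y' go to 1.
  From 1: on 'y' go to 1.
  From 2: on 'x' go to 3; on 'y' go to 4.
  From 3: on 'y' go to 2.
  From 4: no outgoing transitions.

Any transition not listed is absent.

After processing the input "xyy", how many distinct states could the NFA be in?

Start in {0}.
Read 'x': {0} → {0, 1}.
Read 'y': {0, 1} → {1}.
Read 'y': {1} → {1}.
That set has 1 state.

1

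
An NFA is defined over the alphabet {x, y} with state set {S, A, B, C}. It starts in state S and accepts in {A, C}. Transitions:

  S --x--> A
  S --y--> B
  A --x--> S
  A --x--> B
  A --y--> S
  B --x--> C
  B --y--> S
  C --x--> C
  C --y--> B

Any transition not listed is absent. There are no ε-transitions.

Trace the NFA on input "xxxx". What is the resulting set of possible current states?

{S, B, C}

Start in {S}.
Read 'x': S→{A}; now {A}.
Read 'x': A→{S, B}; now {S, B}.
Read 'x': S→{A}, B→{C}; now {A, C}.
Read 'x': A→{S, B}, C→{C}; now {S, B, C}.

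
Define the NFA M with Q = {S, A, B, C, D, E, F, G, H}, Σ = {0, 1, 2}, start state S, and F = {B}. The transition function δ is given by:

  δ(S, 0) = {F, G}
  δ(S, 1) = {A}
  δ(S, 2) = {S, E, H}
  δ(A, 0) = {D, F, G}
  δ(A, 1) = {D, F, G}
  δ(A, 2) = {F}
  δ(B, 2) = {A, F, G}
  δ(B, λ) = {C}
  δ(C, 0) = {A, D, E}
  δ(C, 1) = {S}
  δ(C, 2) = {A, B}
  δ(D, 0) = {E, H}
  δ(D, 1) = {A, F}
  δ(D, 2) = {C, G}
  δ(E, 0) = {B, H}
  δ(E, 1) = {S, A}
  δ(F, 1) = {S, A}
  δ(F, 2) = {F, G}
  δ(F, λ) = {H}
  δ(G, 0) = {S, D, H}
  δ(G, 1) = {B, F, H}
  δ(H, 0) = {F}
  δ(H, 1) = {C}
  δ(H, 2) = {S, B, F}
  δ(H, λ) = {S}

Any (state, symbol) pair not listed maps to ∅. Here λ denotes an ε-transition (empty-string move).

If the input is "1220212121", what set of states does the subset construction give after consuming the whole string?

{S, A, B, C, D, F, G, H}

Start in {S}.
Read '1': {S} → {A}.
Read '2': {A} → {S, F, H}.
Read '2': {S, F, H} → {S, B, C, E, F, G, H}.
Read '0': {S, B, C, E, F, G, H} → {S, A, B, C, D, E, F, G, H}.
Read '2': {S, A, B, C, D, E, F, G, H} → {S, A, B, C, E, F, G, H}.
Read '1': {S, A, B, C, E, F, G, H} → {S, A, B, C, D, F, G, H}.
Read '2': {S, A, B, C, D, F, G, H} → {S, A, B, C, E, F, G, H}.
Read '1': {S, A, B, C, E, F, G, H} → {S, A, B, C, D, F, G, H}.
Read '2': {S, A, B, C, D, F, G, H} → {S, A, B, C, E, F, G, H}.
Read '1': {S, A, B, C, E, F, G, H} → {S, A, B, C, D, F, G, H}.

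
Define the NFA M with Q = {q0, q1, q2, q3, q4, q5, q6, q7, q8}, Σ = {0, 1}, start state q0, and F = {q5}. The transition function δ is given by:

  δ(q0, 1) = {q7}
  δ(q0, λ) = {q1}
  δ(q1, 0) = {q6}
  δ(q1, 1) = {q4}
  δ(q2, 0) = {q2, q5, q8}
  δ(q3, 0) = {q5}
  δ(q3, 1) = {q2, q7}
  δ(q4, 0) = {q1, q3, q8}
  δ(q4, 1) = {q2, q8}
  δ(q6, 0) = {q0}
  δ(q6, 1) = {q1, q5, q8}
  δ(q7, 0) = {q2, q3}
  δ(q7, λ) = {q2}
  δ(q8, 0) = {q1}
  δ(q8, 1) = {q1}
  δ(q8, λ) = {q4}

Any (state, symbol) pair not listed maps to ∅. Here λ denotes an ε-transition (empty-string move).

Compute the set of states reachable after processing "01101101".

{q1, q2, q4, q5, q7, q8}

Start: ε-closure({q0}) = {q0, q1}.
Read '0': {q0, q1} → {q6}.
Read '1': {q6} → {q1, q4, q5, q8}.
Read '1': {q1, q4, q5, q8} → {q1, q2, q4, q8}.
Read '0': {q1, q2, q4, q8} → {q1, q2, q3, q4, q5, q6, q8}.
Read '1': {q1, q2, q3, q4, q5, q6, q8} → {q1, q2, q4, q5, q7, q8}.
Read '1': {q1, q2, q4, q5, q7, q8} → {q1, q2, q4, q8}.
Read '0': {q1, q2, q4, q8} → {q1, q2, q3, q4, q5, q6, q8}.
Read '1': {q1, q2, q3, q4, q5, q6, q8} → {q1, q2, q4, q5, q7, q8}.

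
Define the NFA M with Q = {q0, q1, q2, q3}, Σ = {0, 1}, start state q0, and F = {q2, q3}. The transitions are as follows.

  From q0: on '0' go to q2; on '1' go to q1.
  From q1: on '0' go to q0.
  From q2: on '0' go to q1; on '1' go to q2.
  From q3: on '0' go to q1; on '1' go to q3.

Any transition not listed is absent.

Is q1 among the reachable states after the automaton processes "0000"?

No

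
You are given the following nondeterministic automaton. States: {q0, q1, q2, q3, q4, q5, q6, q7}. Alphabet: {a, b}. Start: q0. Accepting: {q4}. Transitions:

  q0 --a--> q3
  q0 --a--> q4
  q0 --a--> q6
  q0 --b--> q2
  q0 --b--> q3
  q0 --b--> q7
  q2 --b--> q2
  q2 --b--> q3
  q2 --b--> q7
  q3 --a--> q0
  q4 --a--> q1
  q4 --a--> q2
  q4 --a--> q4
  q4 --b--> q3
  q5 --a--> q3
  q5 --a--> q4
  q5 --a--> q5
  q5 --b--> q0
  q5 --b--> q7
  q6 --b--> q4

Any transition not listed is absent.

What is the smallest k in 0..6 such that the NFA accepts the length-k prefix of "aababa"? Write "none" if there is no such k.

Start in {q0}.
Read 'a': {q0} → {q3, q4, q6}.
None of the earlier sets intersect F, but {q3, q4, q6} does.

1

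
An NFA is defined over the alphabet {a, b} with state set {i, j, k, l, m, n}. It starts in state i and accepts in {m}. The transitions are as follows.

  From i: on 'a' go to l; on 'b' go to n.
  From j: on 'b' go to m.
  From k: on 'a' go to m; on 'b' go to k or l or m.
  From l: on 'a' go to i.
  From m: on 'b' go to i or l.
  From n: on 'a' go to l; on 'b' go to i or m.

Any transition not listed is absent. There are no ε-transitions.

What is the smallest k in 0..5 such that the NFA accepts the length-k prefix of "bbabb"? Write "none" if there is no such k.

Start in {i}.
Read 'b': {i} → {n}.
Read 'b': {n} → {i, m}.
None of the earlier sets intersect F, but {i, m} does.

2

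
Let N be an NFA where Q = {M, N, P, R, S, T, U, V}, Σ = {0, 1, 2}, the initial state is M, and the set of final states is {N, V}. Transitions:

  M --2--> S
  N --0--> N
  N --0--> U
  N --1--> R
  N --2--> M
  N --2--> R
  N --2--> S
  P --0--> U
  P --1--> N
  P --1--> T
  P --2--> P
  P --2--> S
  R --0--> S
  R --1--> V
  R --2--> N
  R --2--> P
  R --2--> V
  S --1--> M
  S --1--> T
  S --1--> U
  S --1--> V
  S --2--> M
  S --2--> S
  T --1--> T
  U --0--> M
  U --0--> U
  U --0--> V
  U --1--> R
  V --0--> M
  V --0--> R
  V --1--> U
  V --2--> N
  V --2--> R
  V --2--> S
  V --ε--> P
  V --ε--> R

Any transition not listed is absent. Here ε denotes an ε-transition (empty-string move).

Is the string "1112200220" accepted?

Start in {M}.
Read '1': M→∅; now ∅.
The set is empty and remains empty for the remaining 9 symbols.
The final set ∅ contains no accepting state.

No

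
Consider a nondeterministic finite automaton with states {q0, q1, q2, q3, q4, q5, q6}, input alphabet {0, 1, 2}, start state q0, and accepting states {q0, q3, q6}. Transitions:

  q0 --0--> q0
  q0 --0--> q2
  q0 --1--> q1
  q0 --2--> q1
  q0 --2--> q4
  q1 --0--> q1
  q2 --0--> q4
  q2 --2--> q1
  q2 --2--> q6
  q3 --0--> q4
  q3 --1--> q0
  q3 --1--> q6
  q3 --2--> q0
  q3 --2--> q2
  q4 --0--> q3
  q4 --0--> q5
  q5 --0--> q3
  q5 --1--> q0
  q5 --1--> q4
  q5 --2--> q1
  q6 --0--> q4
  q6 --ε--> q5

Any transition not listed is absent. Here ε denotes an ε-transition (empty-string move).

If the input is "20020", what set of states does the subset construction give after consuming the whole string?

{q0, q2, q4}

Start in {q0}.
Read '2': {q0} → {q1, q4}.
Read '0': {q1, q4} → {q1, q3, q5}.
Read '0': {q1, q3, q5} → {q1, q3, q4}.
Read '2': {q1, q3, q4} → {q0, q2}.
Read '0': {q0, q2} → {q0, q2, q4}.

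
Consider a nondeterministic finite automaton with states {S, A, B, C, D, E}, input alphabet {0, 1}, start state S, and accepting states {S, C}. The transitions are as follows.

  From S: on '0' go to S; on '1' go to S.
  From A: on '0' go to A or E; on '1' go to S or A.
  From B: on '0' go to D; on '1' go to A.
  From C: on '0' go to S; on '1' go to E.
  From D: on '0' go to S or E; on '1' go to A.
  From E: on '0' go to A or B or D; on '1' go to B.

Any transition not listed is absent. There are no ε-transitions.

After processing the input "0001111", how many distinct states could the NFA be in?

1

Start in {S}.
Read '0': {S} → {S}.
Read '0': {S} → {S}.
Read '0': {S} → {S}.
Read '1': {S} → {S}.
Read '1': {S} → {S}.
Read '1': {S} → {S}.
Read '1': {S} → {S}.
That set has 1 state.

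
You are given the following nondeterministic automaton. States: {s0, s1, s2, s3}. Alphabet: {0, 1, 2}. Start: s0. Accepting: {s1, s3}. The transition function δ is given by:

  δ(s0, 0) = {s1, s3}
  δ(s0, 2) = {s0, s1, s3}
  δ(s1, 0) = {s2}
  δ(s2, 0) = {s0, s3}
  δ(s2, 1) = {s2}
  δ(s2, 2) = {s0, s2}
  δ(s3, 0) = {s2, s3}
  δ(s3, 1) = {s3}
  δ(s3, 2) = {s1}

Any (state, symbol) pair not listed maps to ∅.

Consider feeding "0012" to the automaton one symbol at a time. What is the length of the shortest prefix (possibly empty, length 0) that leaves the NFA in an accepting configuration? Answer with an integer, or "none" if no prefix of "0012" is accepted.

1

Start in {s0}.
Read '0': {s0} → {s1, s3}.
None of the earlier sets intersect F, but {s1, s3} does.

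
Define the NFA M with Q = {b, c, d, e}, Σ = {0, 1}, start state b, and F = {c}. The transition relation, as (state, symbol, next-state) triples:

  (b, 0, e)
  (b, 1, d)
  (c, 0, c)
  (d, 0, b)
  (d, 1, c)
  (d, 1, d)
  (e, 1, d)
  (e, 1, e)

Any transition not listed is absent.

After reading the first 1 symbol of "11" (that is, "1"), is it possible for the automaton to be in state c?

No

Start in {b}.
Read '1': b→{d}; now {d}.
State c is not in {d}.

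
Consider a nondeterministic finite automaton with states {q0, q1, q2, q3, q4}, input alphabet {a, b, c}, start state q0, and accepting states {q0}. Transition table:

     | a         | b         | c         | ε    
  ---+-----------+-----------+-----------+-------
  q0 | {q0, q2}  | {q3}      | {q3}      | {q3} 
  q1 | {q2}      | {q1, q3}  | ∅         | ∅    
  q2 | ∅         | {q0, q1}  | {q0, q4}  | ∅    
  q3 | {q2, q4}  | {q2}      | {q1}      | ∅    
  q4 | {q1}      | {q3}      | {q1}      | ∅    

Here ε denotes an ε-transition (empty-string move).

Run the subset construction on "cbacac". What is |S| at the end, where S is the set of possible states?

Start: ε-closure({q0}) = {q0, q3}.
Read 'c': q0→{q3}, q3→{q1}; now {q1, q3}.
Read 'b': q1→{q1, q3}, q3→{q2}; now {q1, q2, q3}.
Read 'a': q1→{q2}, q2→∅, q3→{q2, q4}; now {q2, q4}.
Read 'c': q2→{q0, q4}, q4→{q1}; union {q0, q1, q4}; ε-closure = {q0, q1, q3, q4}.
Read 'a': q0→{q0, q2}, q1→{q2}, q3→{q2, q4}, q4→{q1}; union {q0, q1, q2, q4}; ε-closure = {q0, q1, q2, q3, q4}.
Read 'c': q0→{q3}, q1→∅, q2→{q0, q4}, q3→{q1}, q4→{q1}; now {q0, q1, q3, q4}.
That set has 4 states.

4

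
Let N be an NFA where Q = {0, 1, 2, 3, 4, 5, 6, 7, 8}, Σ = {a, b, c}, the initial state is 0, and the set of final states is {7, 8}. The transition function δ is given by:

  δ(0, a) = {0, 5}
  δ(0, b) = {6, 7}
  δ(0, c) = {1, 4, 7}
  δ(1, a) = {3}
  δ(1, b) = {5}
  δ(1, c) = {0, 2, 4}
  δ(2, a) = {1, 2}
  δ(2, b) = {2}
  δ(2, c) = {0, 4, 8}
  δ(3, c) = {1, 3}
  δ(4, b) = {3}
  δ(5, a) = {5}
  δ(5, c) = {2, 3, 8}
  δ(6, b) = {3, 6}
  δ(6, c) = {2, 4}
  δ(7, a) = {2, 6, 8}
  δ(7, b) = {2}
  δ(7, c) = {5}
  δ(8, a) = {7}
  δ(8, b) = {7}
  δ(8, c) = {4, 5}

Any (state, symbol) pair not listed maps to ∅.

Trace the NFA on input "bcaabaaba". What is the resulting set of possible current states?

{1, 2, 5}

Start in {0}.
Read 'b': {0} → {6, 7}.
Read 'c': {6, 7} → {2, 4, 5}.
Read 'a': {2, 4, 5} → {1, 2, 5}.
Read 'a': {1, 2, 5} → {1, 2, 3, 5}.
Read 'b': {1, 2, 3, 5} → {2, 5}.
Read 'a': {2, 5} → {1, 2, 5}.
Read 'a': {1, 2, 5} → {1, 2, 3, 5}.
Read 'b': {1, 2, 3, 5} → {2, 5}.
Read 'a': {2, 5} → {1, 2, 5}.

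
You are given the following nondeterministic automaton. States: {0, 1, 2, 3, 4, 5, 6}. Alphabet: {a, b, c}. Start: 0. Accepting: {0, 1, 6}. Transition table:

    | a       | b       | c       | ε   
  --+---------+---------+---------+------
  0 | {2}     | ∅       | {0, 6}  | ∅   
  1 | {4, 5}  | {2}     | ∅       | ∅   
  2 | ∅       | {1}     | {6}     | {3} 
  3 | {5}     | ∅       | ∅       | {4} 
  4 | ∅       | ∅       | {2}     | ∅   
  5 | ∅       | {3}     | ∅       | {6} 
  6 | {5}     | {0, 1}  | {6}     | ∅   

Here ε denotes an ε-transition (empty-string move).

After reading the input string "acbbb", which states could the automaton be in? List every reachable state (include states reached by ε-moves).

Start in {0}.
Read 'a': 0→{2}; union {2}; ε-closure = {2, 3, 4}.
Read 'c': 2→{6}, 3→∅, 4→{2}; union {2, 6}; ε-closure = {2, 3, 4, 6}.
Read 'b': 2→{1}, 3→∅, 4→∅, 6→{0, 1}; now {0, 1}.
Read 'b': 0→∅, 1→{2}; union {2}; ε-closure = {2, 3, 4}.
Read 'b': 2→{1}, 3→∅, 4→∅; now {1}.

{1}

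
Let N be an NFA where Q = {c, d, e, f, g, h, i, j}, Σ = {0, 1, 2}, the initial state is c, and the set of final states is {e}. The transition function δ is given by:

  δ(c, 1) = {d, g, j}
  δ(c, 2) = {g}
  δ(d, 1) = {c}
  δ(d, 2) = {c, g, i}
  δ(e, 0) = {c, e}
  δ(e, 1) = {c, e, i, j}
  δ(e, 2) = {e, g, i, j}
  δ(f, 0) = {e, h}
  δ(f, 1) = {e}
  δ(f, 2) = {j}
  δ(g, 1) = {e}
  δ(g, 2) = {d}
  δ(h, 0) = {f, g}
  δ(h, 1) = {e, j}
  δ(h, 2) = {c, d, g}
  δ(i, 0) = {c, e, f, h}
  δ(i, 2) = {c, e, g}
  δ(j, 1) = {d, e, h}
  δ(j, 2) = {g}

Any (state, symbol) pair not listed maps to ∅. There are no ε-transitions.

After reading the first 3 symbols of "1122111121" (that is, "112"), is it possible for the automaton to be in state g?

Yes

Start in {c}.
Read '1': c→{d, g, j}; now {d, g, j}.
Read '1': d→{c}, g→{e}, j→{d, e, h}; now {c, d, e, h}.
Read '2': c→{g}, d→{c, g, i}, e→{e, g, i, j}, h→{c, d, g}; now {c, d, e, g, i, j}.
State g is in {c, d, e, g, i, j}.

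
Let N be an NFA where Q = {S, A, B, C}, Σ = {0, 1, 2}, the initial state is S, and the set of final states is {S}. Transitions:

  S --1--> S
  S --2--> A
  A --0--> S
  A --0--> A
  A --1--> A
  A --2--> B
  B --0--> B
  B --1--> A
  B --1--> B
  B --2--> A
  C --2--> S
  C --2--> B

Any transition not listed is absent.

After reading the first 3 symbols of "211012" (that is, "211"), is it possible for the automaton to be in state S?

No

Start in {S}.
Read '2': {S} → {A}.
Read '1': {A} → {A}.
Read '1': {A} → {A}.
State S is not in {A}.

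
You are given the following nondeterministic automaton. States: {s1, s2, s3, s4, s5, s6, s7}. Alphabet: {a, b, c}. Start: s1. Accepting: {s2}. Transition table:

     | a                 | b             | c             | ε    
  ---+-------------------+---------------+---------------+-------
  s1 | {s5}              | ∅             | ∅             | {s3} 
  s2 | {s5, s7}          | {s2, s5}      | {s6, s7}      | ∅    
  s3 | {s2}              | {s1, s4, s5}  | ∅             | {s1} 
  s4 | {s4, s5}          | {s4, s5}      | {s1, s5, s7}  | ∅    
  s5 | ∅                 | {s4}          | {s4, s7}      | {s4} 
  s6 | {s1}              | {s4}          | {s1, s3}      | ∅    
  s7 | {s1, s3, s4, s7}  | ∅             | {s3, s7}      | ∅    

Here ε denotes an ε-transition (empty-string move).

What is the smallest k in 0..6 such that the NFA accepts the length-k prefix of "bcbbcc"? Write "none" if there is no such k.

Start: ε-closure({s1}) = {s1, s3}.
Read 'b': s1→∅, s3→{s1, s4, s5}; union {s1, s4, s5}; ε-closure = {s1, s3, s4, s5}.
Read 'c': s1→∅, s3→∅, s4→{s1, s5, s7}, s5→{s4, s7}; union {s1, s4, s5, s7}; ε-closure = {s1, s3, s4, s5, s7}.
Read 'b': s1→∅, s3→{s1, s4, s5}, s4→{s4, s5}, s5→{s4}, s7→∅; union {s1, s4, s5}; ε-closure = {s1, s3, s4, s5}.
Read 'b': s1→∅, s3→{s1, s4, s5}, s4→{s4, s5}, s5→{s4}; union {s1, s4, s5}; ε-closure = {s1, s3, s4, s5}.
Read 'c': s1→∅, s3→∅, s4→{s1, s5, s7}, s5→{s4, s7}; union {s1, s4, s5, s7}; ε-closure = {s1, s3, s4, s5, s7}.
Read 'c': s1→∅, s3→∅, s4→{s1, s5, s7}, s5→{s4, s7}, s7→{s3, s7}; now {s1, s3, s4, s5, s7}.
No reachable set along the way intersects F.

none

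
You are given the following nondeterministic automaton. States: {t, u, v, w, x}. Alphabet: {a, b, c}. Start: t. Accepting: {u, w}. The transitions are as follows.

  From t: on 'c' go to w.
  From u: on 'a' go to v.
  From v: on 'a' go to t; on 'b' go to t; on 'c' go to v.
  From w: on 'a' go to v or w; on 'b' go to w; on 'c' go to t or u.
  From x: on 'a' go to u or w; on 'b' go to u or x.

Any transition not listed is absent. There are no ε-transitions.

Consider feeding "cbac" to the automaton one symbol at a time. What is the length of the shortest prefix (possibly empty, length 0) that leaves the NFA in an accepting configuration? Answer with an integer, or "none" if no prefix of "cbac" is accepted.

1

Start in {t}.
Read 'c': t→{w}; now {w}.
None of the earlier sets intersect F, but {w} does.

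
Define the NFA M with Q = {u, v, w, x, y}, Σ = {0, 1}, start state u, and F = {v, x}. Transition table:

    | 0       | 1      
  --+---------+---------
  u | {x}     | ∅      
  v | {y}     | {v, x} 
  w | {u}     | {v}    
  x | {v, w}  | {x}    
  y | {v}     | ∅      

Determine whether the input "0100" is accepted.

Start in {u}.
Read '0': {u} → {x}.
Read '1': {x} → {x}.
Read '0': {x} → {v, w}.
Read '0': {v, w} → {u, y}.
The final set {u, y} contains no accepting state.

No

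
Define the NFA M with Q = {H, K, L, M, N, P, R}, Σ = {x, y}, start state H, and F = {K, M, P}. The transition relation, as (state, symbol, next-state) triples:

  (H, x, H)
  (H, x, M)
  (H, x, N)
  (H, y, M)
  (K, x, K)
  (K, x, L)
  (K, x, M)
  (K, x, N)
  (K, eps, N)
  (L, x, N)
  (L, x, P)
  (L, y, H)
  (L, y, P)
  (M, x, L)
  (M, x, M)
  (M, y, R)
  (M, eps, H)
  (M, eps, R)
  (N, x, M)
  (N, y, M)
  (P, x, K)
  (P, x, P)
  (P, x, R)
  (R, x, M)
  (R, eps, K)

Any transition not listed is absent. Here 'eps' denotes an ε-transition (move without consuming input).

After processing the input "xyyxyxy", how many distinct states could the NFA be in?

6

Start in {H}.
Read 'x': H→{H, M, N}; union {H, M, N}; ε-closure = {H, K, M, N, R}.
Read 'y': H→{M}, K→∅, M→{R}, N→{M}, R→∅; union {M, R}; ε-closure = {H, K, M, N, R}.
Read 'y': H→{M}, K→∅, M→{R}, N→{M}, R→∅; union {M, R}; ε-closure = {H, K, M, N, R}.
Read 'x': H→{H, M, N}, K→{K, L, M, N}, M→{L, M}, N→{M}, R→{M}; union {H, K, L, M, N}; ε-closure = {H, K, L, M, N, R}.
Read 'y': H→{M}, K→∅, L→{H, P}, M→{R}, N→{M}, R→∅; union {H, M, P, R}; ε-closure = {H, K, M, N, P, R}.
Read 'x': H→{H, M, N}, K→{K, L, M, N}, M→{L, M}, N→{M}, P→{K, P, R}, R→{M}; now {H, K, L, M, N, P, R}.
Read 'y': H→{M}, K→∅, L→{H, P}, M→{R}, N→{M}, P→∅, R→∅; union {H, M, P, R}; ε-closure = {H, K, M, N, P, R}.
That set has 6 states.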